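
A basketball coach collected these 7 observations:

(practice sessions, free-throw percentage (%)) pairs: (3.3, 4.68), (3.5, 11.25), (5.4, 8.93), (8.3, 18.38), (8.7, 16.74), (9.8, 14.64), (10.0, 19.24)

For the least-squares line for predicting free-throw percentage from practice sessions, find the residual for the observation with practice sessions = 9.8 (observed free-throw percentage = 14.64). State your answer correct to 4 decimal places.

-3.2605

n = 7, Σx = 49, Σy = 93.86, Σxy = 737.105, Σx² = 392.92
Sxx = Σx² − (Σx)²/n = 392.92 − 343 = 49.92
Sxy = Σxy − (Σx)(Σy)/n = 737.105 − 657.02 = 80.085
b = Sxy/Sxx = 80.085/49.92 = 1.604267
a = ȳ − b·x̄ = 13.408571 − 1.604267·7 = 2.178704
ŷ(9.8) = 2.178704 + 1.604267·9.8 = 17.900519
residual = y − ŷ = 14.64 − 17.900519 = -3.260519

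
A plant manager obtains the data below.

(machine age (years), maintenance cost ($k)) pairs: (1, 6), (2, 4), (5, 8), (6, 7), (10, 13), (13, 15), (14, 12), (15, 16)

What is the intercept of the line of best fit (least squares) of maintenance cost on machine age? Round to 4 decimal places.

n = 8, Σx = 66, Σy = 81, Σxy = 829, Σx² = 756
Sxx = Σx² − (Σx)²/n = 756 − 544.5 = 211.5
Sxy = Σxy − (Σx)(Σy)/n = 829 − 668.25 = 160.75
b = Sxy/Sxx = 160.75/211.5 = 0.760047
a = ȳ − b·x̄ = 10.125 − 0.760047·8.25 = 3.854610

3.8546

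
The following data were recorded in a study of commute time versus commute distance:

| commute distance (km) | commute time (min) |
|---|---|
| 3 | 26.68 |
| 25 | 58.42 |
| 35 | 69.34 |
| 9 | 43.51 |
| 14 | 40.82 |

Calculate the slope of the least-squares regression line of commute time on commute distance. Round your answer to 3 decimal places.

n = 5, Σx = 86, Σy = 238.77, Σxy = 4930.51, Σx² = 2136
Sxx = Σx² − (Σx)²/n = 2136 − 1479.2 = 656.8
Sxy = Σxy − (Σx)(Σy)/n = 4930.51 − 4106.844 = 823.666
b = Sxy/Sxx = 823.666/656.8 = 1.254059

1.254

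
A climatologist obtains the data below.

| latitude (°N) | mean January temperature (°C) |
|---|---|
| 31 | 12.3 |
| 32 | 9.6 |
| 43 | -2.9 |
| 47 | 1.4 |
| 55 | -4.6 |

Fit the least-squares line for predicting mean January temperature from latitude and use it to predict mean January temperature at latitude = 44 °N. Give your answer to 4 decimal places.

n = 5, Σx = 208, Σy = 15.8, Σxy = 376.6, Σx² = 9068
Sxx = Σx² − (Σx)²/n = 9068 − 8652.8 = 415.2
Sxy = Σxy − (Σx)(Σy)/n = 376.6 − 657.28 = -280.68
b = Sxy/Sxx = -280.68/415.2 = -0.676012
a = ȳ − b·x̄ = 3.16 − (-0.676012)·41.6 = 31.282081
ŷ(44) = a + b·44 = 31.282081 + (-0.676012)·44 = 1.537572

1.5376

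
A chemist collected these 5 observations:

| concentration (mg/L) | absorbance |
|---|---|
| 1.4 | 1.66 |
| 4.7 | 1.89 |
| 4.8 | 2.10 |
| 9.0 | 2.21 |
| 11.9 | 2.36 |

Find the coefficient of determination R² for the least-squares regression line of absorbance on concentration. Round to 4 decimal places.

0.8925

n = 5, Σx = 31.8, Σy = 10.22, Σxy = 69.261, Σx² = 269.7, Σy² = 21.1914
Sxx = Σx² − (Σx)²/n = 269.7 − 202.248 = 67.452
Sxy = Σxy − (Σx)(Σy)/n = 69.261 − 64.9992 = 4.2618
Syy = Σy² − (Σy)²/n = 21.1914 − 20.88968 = 0.30172
R² = Sxy²/(Sxx·Syy) = (4.2618)²/(67.452·0.30172) = 0.892457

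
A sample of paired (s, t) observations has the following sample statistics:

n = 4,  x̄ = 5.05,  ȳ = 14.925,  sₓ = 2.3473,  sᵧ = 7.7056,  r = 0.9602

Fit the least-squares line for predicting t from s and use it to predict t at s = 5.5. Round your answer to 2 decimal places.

16.34

b = r · sᵧ/sₓ = 0.9602 · 7.7056/2.3473 = 3.152097
a = ȳ − b·x̄ = 14.925 − 3.152097·5.05 = -0.993089
ŷ(5.5) = a + b·5.5 = -0.993089 + 3.152097·5.5 = 16.343444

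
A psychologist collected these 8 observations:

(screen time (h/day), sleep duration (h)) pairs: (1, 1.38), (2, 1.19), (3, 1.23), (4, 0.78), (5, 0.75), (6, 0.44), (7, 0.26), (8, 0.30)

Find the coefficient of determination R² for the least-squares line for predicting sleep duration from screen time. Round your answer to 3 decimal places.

n = 8, Σx = 36, Σy = 6.33, Σxy = 21.18, Σx² = 204, Σy² = 6.3555
Sxx = Σx² − (Σx)²/n = 204 − 162 = 42
Sxy = Σxy − (Σx)(Σy)/n = 21.18 − 28.485 = -7.305
Syy = Σy² − (Σy)²/n = 6.3555 − 5.008612 = 1.346888
R² = Sxy²/(Sxx·Syy) = (-7.305)²/(42·1.346888) = 0.943322

0.943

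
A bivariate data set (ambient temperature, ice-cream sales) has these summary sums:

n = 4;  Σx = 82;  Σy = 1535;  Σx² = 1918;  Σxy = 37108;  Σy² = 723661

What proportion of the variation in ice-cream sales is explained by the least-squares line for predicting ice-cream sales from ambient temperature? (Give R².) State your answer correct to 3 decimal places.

Sxx = Σx² − (Σx)²/n = 1918 − 1681 = 237
Sxy = Σxy − (Σx)(Σy)/n = 37108 − 31467.5 = 5640.5
Syy = Σy² − (Σy)²/n = 723661 − 589056.25 = 134604.75
R² = Sxy²/(Sxx·Syy) = (5640.5)²/(237·134604.75) = 0.997302

0.997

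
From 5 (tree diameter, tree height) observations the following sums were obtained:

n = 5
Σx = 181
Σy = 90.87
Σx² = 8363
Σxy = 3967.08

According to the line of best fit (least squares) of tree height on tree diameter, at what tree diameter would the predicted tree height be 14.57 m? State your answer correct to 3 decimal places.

26.569

Sxx = Σx² − (Σx)²/n = 8363 − 6552.2 = 1810.8
Sxy = Σxy − (Σx)(Σy)/n = 3967.08 − 3289.494 = 677.586
b = Sxy/Sxx = 677.586/1810.8 = 0.374192
a = ȳ − b·x̄ = 18.174 − 0.374192·36.2 = 4.628267
Set a + b·x = 14.57: x = (14.57 − 4.628267) / 0.374192 = 26.568568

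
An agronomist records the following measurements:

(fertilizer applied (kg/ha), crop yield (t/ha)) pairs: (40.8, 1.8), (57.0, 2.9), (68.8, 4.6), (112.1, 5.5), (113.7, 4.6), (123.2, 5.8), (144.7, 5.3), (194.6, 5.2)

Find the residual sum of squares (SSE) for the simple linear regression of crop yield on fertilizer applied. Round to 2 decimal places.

5.84

n = 8, Σx = 854.9, Σy = 35.7, Σxy = 4188.18, Σx² = 109126.67, Σy² = 172.99
Sxx = Σx² − (Σx)²/n = 109126.67 − 91356.75125 = 17769.91875
Sxy = Σxy − (Σx)(Σy)/n = 4188.18 − 3814.99125 = 373.18875
Syy = Σy² − (Σy)²/n = 172.99 − 159.31125 = 13.67875
b = Sxy/Sxx = 373.18875/17769.91875 = 0.021001
SSE = Syy − b·Sxy = 13.67875 − 0.021001·373.18875 = 5.841357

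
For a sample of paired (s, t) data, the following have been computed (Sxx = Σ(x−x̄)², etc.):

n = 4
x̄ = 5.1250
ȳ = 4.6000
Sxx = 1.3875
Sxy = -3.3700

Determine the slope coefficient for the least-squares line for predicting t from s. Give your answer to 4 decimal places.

-2.4288

b = Sxy/Sxx = -3.37/1.3875 = -2.428829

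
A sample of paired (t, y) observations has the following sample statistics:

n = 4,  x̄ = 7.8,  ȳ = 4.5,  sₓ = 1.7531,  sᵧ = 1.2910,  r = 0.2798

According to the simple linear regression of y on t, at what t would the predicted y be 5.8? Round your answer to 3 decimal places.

14.109

b = r · sᵧ/sₓ = 0.2798 · 1.291/1.7531 = 0.206047
a = ȳ − b·x̄ = 4.5 − 0.206047·7.8 = 2.892830
Set a + b·x = 5.8: x = (5.8 − 2.892830) / 0.206047 = 14.109226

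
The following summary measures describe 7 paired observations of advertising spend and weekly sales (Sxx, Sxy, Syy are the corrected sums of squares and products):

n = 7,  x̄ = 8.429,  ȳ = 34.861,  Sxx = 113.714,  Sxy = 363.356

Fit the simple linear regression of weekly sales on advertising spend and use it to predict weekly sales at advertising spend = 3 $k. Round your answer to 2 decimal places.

17.51

b = Sxy/Sxx = 363.356/113.714 = 3.195350
a = ȳ − b·x̄ = 34.861 − 3.195350·8.429 = 7.927397
ŷ(3) = a + b·3 = 7.927397 + 3.195350·3 = 17.513446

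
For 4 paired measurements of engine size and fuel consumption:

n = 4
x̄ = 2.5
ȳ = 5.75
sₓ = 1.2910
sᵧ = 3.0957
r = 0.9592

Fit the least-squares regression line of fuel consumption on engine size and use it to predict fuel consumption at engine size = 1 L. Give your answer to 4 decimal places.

2.2999

b = r · sᵧ/sₓ = 0.9592 · 3.0957/1.291 = 2.300074
a = ȳ − b·x̄ = 5.75 − 2.300074·2.5 = -0.000185
ŷ(1) = a + b·1 = -0.000185 + 2.300074·1 = 2.299889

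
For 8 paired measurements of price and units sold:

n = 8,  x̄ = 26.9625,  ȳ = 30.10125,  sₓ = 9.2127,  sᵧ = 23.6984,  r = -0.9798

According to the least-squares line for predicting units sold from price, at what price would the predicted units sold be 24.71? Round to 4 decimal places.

29.1015

b = r · sᵧ/sₓ = -0.9798 · 23.6984/9.2127 = -2.520400
a = ȳ − b·x̄ = 30.10125 − (-2.520400)·26.9625 = 98.057544
Set a + b·x = 24.71: x = (24.71 − 98.057544) / (-2.520400) = 29.101545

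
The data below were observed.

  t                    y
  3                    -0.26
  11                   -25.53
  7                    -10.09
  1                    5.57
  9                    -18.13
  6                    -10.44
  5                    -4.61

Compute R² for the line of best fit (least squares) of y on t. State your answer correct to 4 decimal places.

0.9851

n = 7, Σx = 42, Σy = -63.49, Σxy = -595.53, Σx² = 322, Σy² = 1243.6241
Sxx = Σx² − (Σx)²/n = 322 − 252 = 70
Sxy = Σxy − (Σx)(Σy)/n = -595.53 − (-380.94) = -214.59
Syy = Σy² − (Σy)²/n = 1243.6241 − 575.8543 = 667.7698
R² = Sxy²/(Sxx·Syy) = (-214.59)²/(70·667.7698) = 0.985131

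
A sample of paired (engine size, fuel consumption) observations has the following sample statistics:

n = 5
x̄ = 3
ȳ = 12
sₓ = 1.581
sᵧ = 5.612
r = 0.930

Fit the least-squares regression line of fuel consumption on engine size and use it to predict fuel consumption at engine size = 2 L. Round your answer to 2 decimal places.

b = r · sᵧ/sₓ = 0.93 · 5.612/1.581 = 3.301176
a = ȳ − b·x̄ = 12 − 3.301176·3 = 2.096471
ŷ(2) = a + b·2 = 2.096471 + 3.301176·2 = 8.698824

8.70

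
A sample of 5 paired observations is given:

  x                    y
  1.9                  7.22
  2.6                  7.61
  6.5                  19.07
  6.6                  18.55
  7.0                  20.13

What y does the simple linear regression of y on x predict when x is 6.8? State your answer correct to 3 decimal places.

n = 5, Σx = 24.6, Σy = 72.58, Σxy = 420.799, Σx² = 145.18
Sxx = Σx² − (Σx)²/n = 145.18 − 121.032 = 24.148
Sxy = Σxy − (Σx)(Σy)/n = 420.799 − 357.0936 = 63.7054
b = Sxy/Sxx = 63.7054/24.148 = 2.638123
a = ȳ − b·x̄ = 14.516 − 2.638123·4.92 = 1.536434
ŷ(6.8) = a + b·6.8 = 1.536434 + 2.638123·6.8 = 19.475672

19.476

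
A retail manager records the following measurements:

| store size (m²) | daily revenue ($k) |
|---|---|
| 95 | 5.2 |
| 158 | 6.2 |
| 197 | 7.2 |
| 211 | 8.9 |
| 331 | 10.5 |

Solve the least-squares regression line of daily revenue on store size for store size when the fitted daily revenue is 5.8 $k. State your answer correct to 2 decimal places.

121.76

n = 5, Σx = 992, Σy = 38, Σxy = 8245.4, Σx² = 226880
Sxx = Σx² − (Σx)²/n = 226880 − 196812.8 = 30067.2
Sxy = Σxy − (Σx)(Σy)/n = 8245.4 − 7539.2 = 706.2
b = Sxy/Sxx = 706.2/30067.2 = 0.023487
a = ȳ − b·x̄ = 7.6 − 0.023487·198.4 = 2.940102
Set a + b·x = 5.8: x = (5.8 − 2.940102) / 0.023487 = 121.763127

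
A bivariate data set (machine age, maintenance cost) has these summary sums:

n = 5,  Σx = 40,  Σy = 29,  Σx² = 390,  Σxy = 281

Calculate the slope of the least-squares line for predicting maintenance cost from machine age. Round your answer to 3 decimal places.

0.700

Sxx = Σx² − (Σx)²/n = 390 − 320 = 70
Sxy = Σxy − (Σx)(Σy)/n = 281 − 232 = 49
b = Sxy/Sxx = 49/70 = 0.7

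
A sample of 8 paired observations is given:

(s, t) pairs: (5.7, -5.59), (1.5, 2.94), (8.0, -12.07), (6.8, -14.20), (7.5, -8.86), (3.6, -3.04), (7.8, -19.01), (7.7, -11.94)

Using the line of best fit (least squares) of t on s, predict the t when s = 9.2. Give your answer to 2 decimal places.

-17.14

n = 8, Σx = 48.6, Σy = -71.77, Σxy = -538.183, Σx² = 334.32
Sxx = Σx² − (Σx)²/n = 334.32 − 295.245 = 39.075
Sxy = Σxy − (Σx)(Σy)/n = -538.183 − (-436.00275) = -102.18025
b = Sxy/Sxx = -102.18025/39.075 = -2.614978
a = ȳ − b·x̄ = -8.97125 − (-2.614978)·6.075 = 6.914739
ŷ(9.2) = a + b·9.2 = 6.914739 + (-2.614978)·9.2 = -17.143055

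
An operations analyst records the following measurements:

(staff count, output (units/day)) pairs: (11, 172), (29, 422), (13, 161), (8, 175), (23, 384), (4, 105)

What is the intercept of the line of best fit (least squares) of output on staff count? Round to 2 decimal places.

38.60

n = 6, Σx = 88, Σy = 1419, Σxy = 26875, Σx² = 1740
Sxx = Σx² − (Σx)²/n = 1740 − 1290.666667 = 449.333333
Sxy = Σxy − (Σx)(Σy)/n = 26875 − 20812 = 6063
b = Sxy/Sxx = 6063/449.333333 = 13.493323
a = ȳ − b·x̄ = 236.5 − 13.493323·14.666667 = 38.597923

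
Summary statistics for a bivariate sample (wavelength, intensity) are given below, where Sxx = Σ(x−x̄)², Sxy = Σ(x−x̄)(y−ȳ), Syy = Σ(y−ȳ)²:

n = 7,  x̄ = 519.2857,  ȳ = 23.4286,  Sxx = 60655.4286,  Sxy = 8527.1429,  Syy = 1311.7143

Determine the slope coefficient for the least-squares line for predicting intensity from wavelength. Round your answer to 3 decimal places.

0.141

b = Sxy/Sxx = 8527.1429/60655.4286 = 0.140583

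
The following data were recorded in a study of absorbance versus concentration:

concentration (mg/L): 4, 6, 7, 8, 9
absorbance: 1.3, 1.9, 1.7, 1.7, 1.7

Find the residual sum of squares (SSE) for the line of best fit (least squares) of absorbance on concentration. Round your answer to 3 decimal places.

0.130

n = 5, Σx = 34, Σy = 8.3, Σxy = 57.4, Σx² = 246, Σy² = 13.97
Sxx = Σx² − (Σx)²/n = 246 − 231.2 = 14.8
Sxy = Σxy − (Σx)(Σy)/n = 57.4 − 56.44 = 0.96
Syy = Σy² − (Σy)²/n = 13.97 − 13.778 = 0.192
b = Sxy/Sxx = 0.96/14.8 = 0.064865
SSE = Syy − b·Sxy = 0.192 − 0.064865·0.96 = 0.129730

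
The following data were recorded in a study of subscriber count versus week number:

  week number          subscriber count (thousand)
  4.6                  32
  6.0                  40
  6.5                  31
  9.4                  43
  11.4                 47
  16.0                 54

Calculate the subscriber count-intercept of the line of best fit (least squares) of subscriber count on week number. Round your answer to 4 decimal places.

n = 6, Σx = 53.9, Σy = 247, Σxy = 2392.7, Σx² = 573.73
Sxx = Σx² − (Σx)²/n = 573.73 − 484.201667 = 89.528333
Sxy = Σxy − (Σx)(Σy)/n = 2392.7 − 2218.883333 = 173.816667
b = Sxy/Sxx = 173.816667/89.528333 = 1.941471
a = ȳ − b·x̄ = 41.166667 − 1.941471·8.983333 = 23.725785

23.7258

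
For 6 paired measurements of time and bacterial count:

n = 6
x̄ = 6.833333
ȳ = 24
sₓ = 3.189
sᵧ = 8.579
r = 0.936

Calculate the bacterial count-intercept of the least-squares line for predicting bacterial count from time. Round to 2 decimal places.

b = r · sᵧ/sₓ = 0.936 · 8.579/3.189 = 2.518013
a = ȳ − b·x̄ = 24 − 2.518013·6.833333 = 6.793578

6.79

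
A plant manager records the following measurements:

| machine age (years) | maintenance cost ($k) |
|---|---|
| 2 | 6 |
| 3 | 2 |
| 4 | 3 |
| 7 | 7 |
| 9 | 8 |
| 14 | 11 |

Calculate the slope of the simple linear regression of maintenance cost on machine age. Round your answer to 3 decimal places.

n = 6, Σx = 39, Σy = 37, Σxy = 305, Σx² = 355
Sxx = Σx² − (Σx)²/n = 355 − 253.5 = 101.5
Sxy = Σxy − (Σx)(Σy)/n = 305 − 240.5 = 64.5
b = Sxy/Sxx = 64.5/101.5 = 0.635468

0.635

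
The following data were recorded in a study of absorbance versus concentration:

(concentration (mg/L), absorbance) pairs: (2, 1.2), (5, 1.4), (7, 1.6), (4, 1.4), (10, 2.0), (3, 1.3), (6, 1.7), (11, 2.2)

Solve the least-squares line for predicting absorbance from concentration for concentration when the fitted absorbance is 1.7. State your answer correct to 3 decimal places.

6.935

n = 8, Σx = 48, Σy = 12.8, Σxy = 84.5, Σx² = 360
Sxx = Σx² − (Σx)²/n = 360 − 288 = 72
Sxy = Σxy − (Σx)(Σy)/n = 84.5 − 76.8 = 7.7
b = Sxy/Sxx = 7.7/72 = 0.106944
a = ȳ − b·x̄ = 1.6 − 0.106944·6 = 0.958333
Set a + b·x = 1.7: x = (1.7 − 0.958333) / 0.106944 = 6.935065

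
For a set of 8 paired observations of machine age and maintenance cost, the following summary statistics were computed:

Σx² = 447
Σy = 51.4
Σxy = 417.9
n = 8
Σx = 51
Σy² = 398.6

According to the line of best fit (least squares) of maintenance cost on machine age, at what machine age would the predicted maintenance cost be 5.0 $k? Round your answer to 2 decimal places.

4.45

Sxx = Σx² − (Σx)²/n = 447 − 325.125 = 121.875
Sxy = Σxy − (Σx)(Σy)/n = 417.9 − 327.675 = 90.225
b = Sxy/Sxx = 90.225/121.875 = 0.740308
a = ȳ − b·x̄ = 6.425 − 0.740308·6.375 = 1.705538
Set a + b·x = 5.0: x = (5.0 − 1.705538) / 0.740308 = 4.450125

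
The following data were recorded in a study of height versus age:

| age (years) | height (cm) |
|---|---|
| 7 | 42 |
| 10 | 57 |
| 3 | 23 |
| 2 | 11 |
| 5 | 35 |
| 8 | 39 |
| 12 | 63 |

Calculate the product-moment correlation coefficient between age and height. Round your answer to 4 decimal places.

0.9752

n = 7, Σx = 47, Σy = 270, Σxy = 2198, Σx² = 395, Σy² = 12378
Sxx = Σx² − (Σx)²/n = 395 − 315.571429 = 79.428571
Sxy = Σxy − (Σx)(Σy)/n = 2198 − 1812.857143 = 385.142857
Syy = Σy² − (Σy)²/n = 12378 − 10414.285714 = 1963.714286
r = Sxy/√(Sxx·Syy) = 385.142857/√(155975.020408) = 385.142857/394.936730 = 0.975201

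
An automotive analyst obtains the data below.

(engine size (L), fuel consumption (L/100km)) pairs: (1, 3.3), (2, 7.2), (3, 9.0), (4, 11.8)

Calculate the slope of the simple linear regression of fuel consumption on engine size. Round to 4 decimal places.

2.7300

n = 4, Σx = 10, Σy = 31.3, Σxy = 91.9, Σx² = 30
Sxx = Σx² − (Σx)²/n = 30 − 25 = 5
Sxy = Σxy − (Σx)(Σy)/n = 91.9 − 78.25 = 13.65
b = Sxy/Sxx = 13.65/5 = 2.73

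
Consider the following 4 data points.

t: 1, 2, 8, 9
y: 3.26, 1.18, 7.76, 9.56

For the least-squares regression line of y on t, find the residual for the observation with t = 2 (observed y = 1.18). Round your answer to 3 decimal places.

n = 4, Σx = 20, Σy = 21.76, Σxy = 153.74, Σx² = 150
Sxx = Σx² − (Σx)²/n = 150 − 100 = 50
Sxy = Σxy − (Σx)(Σy)/n = 153.74 − 108.8 = 44.94
b = Sxy/Sxx = 44.94/50 = 0.8988
a = ȳ − b·x̄ = 5.44 − 0.8988·5 = 0.946
ŷ(2) = 0.946 + 0.8988·2 = 2.7436
residual = y − ŷ = 1.18 − 2.7436 = -1.5636

-1.564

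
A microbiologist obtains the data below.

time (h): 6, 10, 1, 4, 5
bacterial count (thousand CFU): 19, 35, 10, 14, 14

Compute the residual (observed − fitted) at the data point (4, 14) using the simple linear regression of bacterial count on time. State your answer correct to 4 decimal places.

-0.9907

n = 5, Σx = 26, Σy = 92, Σxy = 600, Σx² = 178
Sxx = Σx² − (Σx)²/n = 178 − 135.2 = 42.8
Sxy = Σxy − (Σx)(Σy)/n = 600 − 478.4 = 121.6
b = Sxy/Sxx = 121.6/42.8 = 2.841121
a = ȳ − b·x̄ = 18.4 − 2.841121·5.2 = 3.626168
ŷ(4) = 3.626168 + 2.841121·4 = 14.990654
residual = y − ŷ = 14 − 14.990654 = -0.990654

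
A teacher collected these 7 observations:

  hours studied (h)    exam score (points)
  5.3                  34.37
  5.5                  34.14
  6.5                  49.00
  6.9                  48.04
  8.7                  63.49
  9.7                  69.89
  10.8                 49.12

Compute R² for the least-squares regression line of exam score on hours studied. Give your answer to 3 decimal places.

0.536

n = 7, Σx = 53.4, Σy = 348.05, Σxy = 2780.699, Σx² = 434.62, Σy² = 18384.0447
Sxx = Σx² − (Σx)²/n = 434.62 − 407.365714 = 27.254286
Sxy = Σxy − (Σx)(Σy)/n = 2780.699 − 2655.124286 = 125.574714
Syy = Σy² − (Σy)²/n = 18384.0447 − 17305.543214 = 1078.501486
R² = Sxy²/(Sxx·Syy) = (125.574714)²/(27.254286·1078.501486) = 0.536474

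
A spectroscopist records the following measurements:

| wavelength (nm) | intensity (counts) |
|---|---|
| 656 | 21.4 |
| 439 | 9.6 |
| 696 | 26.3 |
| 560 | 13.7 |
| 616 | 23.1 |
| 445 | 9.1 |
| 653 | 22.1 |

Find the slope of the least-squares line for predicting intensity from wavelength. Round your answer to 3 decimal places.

0.065

n = 7, Σx = 4065, Σy = 125.3, Σxy = 76940, Σx² = 2424963
Sxx = Σx² − (Σx)²/n = 2424963 − 2360603.571429 = 64359.428571
Sxy = Σxy − (Σx)(Σy)/n = 76940 − 72763.5 = 4176.5
b = Sxy/Sxx = 4176.5/64359.428571 = 0.064893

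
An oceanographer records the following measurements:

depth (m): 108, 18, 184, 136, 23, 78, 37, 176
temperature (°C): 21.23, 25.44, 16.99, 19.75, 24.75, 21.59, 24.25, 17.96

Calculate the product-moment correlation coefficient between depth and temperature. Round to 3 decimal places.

-0.993

n = 8, Σx = 760, Σy = 171.96, Σxy = 14874.4, Σx² = 103298, Σy² = 3765.9438
Sxx = Σx² − (Σx)²/n = 103298 − 72200 = 31098
Sxy = Σxy − (Σx)(Σy)/n = 14874.4 − 16336.2 = -1461.8
Syy = Σy² − (Σy)²/n = 3765.9438 − 3696.2802 = 69.6636
r = Sxy/√(Sxx·Syy) = -1461.8/√(2166398.6328) = -1461.8/1471.869095 = -0.993159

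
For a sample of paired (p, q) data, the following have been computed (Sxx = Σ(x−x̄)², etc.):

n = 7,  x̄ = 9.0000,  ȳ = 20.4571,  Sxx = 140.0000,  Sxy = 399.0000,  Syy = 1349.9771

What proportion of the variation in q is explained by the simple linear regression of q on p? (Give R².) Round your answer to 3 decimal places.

0.842

R² = Sxy²/(Sxx·Syy) = (399)²/(140·1349.9771) = 0.842348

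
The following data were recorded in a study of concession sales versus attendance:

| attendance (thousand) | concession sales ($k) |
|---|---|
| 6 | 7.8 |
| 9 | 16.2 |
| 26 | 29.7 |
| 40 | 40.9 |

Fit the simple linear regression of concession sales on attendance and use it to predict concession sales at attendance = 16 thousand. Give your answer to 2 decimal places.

19.78

n = 4, Σx = 81, Σy = 94.6, Σxy = 2600.8, Σx² = 2393
Sxx = Σx² − (Σx)²/n = 2393 − 1640.25 = 752.75
Sxy = Σxy − (Σx)(Σy)/n = 2600.8 − 1915.65 = 685.15
b = Sxy/Sxx = 685.15/752.75 = 0.910196
a = ȳ − b·x̄ = 23.65 − 0.910196·20.25 = 5.218532
ŷ(16) = a + b·16 = 5.218532 + 0.910196·16 = 19.781667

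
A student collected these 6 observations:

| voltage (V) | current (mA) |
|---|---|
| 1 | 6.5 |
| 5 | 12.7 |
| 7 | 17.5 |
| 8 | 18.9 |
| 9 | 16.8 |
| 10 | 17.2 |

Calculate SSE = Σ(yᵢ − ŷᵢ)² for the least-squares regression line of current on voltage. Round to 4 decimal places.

n = 6, Σx = 40, Σy = 89.6, Σxy = 666.9, Σx² = 320, Σy² = 1445.08
Sxx = Σx² − (Σx)²/n = 320 − 266.666667 = 53.333333
Sxy = Σxy − (Σx)(Σy)/n = 666.9 − 597.333333 = 69.566667
Syy = Σy² − (Σy)²/n = 1445.08 − 1338.026667 = 107.053333
b = Sxy/Sxx = 69.566667/53.333333 = 1.304375
SSE = Syy − b·Sxy = 107.053333 − 1.304375·69.566667 = 16.312313

16.3123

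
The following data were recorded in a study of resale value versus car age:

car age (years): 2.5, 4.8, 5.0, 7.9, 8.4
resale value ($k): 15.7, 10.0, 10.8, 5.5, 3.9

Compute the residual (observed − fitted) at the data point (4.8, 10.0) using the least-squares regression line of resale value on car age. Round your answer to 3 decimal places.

n = 5, Σx = 28.6, Σy = 45.9, Σxy = 217.46, Σx² = 187.26
Sxx = Σx² − (Σx)²/n = 187.26 − 163.592 = 23.668
Sxy = Σxy − (Σx)(Σy)/n = 217.46 − 262.548 = -45.088
b = Sxy/Sxx = -45.088/23.668 = -1.905019
a = ȳ − b·x̄ = 9.18 − (-1.905019)·5.72 = 20.076711
ŷ(4.8) = 20.076711 + (-1.905019)·4.8 = 10.932618
residual = y − ŷ = 10.0 − 10.932618 = -0.932618

-0.933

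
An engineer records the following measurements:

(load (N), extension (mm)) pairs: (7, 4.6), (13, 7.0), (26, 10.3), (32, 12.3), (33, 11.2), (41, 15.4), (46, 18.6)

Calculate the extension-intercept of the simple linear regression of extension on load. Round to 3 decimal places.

2.051

n = 7, Σx = 198, Σy = 79.4, Σxy = 2641.2, Σx² = 6804
Sxx = Σx² − (Σx)²/n = 6804 − 5600.571429 = 1203.428571
Sxy = Σxy − (Σx)(Σy)/n = 2641.2 − 2245.885714 = 395.314286
b = Sxy/Sxx = 395.314286/1203.428571 = 0.328490
a = ȳ − b·x̄ = 11.342857 − 0.328490·28.285714 = 2.051282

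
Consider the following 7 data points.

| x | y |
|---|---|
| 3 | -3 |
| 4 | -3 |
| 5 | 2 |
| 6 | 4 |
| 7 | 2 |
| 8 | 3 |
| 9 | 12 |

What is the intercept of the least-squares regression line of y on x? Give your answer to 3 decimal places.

-9.786

n = 7, Σx = 42, Σy = 17, Σxy = 159, Σx² = 280
Sxx = Σx² − (Σx)²/n = 280 − 252 = 28
Sxy = Σxy − (Σx)(Σy)/n = 159 − 102 = 57
b = Sxy/Sxx = 57/28 = 2.035714
a = ȳ − b·x̄ = 2.428571 − 2.035714·6 = -9.785714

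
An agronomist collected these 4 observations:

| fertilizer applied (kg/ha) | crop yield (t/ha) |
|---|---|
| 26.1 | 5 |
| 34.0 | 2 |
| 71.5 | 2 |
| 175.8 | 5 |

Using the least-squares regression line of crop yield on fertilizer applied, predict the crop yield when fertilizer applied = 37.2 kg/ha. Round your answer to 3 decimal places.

n = 4, Σx = 307.4, Σy = 14, Σxy = 1220.5, Σx² = 37855.1
Sxx = Σx² − (Σx)²/n = 37855.1 − 23623.69 = 14231.41
Sxy = Σxy − (Σx)(Σy)/n = 1220.5 − 1075.9 = 144.6
b = Sxy/Sxx = 144.6/14231.41 = 0.010161
a = ȳ − b·x̄ = 3.5 − 0.010161·76.85 = 2.719156
ŷ(37.2) = a + b·37.2 = 2.719156 + 0.010161·37.2 = 3.097131

3.097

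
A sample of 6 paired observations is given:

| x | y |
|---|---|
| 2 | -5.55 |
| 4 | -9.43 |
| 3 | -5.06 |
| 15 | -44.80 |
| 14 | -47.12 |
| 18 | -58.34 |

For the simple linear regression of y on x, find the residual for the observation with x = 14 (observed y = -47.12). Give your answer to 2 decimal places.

-2.84

n = 6, Σx = 56, Σy = -170.3, Σxy = -2445.8, Σx² = 774
Sxx = Σx² − (Σx)²/n = 774 − 522.666667 = 251.333333
Sxy = Σxy − (Σx)(Σy)/n = -2445.8 − (-1589.466667) = -856.333333
b = Sxy/Sxx = -856.333333/251.333333 = -3.407162
a = ȳ − b·x̄ = -28.383333 − (-3.407162)·9.333333 = 3.416844
ŷ(14) = 3.416844 + (-3.407162)·14 = -44.283422
residual = y − ŷ = -47.12 − (-44.283422) = -2.836578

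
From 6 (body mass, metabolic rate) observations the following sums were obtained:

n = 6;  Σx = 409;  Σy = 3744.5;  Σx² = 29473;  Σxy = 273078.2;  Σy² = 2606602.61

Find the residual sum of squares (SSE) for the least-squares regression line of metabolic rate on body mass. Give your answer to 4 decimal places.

Sxx = Σx² − (Σx)²/n = 29473 − 27880.166667 = 1592.833333
Sxy = Σxy − (Σx)(Σy)/n = 273078.2 − 255250.083333 = 17828.116667
Syy = Σy² − (Σy)²/n = 2606602.61 − 2336880.041667 = 269722.568333
b = Sxy/Sxx = 17828.116667/1592.833333 = 11.192707
SSE = Syy − b·Sxy = 269722.568333 − 11.192707·17828.116667 = 70177.683612

70177.6836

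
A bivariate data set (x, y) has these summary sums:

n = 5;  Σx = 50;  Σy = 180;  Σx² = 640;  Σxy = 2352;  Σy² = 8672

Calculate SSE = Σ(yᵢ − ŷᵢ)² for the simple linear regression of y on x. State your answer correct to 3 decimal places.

15.543

Sxx = Σx² − (Σx)²/n = 640 − 500 = 140
Sxy = Σxy − (Σx)(Σy)/n = 2352 − 1800 = 552
Syy = Σy² − (Σy)²/n = 8672 − 6480 = 2192
b = Sxy/Sxx = 552/140 = 3.942857
SSE = Syy − b·Sxy = 2192 − 3.942857·552 = 15.542857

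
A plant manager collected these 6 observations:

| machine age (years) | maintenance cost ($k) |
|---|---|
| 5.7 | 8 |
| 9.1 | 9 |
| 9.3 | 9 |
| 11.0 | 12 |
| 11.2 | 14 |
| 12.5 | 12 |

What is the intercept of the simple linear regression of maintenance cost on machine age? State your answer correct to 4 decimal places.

2.7545

n = 6, Σx = 58.8, Σy = 64, Σxy = 650, Σx² = 604.48
Sxx = Σx² − (Σx)²/n = 604.48 − 576.24 = 28.24
Sxy = Σxy − (Σx)(Σy)/n = 650 − 627.2 = 22.8
b = Sxy/Sxx = 22.8/28.24 = 0.807365
a = ȳ − b·x̄ = 10.666667 − 0.807365·9.8 = 2.754485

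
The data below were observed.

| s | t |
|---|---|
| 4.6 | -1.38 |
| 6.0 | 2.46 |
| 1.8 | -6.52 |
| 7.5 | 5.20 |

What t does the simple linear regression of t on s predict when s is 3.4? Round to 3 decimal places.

-3.351

n = 4, Σx = 19.9, Σy = -0.24, Σxy = 35.676, Σx² = 116.65
Sxx = Σx² − (Σx)²/n = 116.65 − 99.0025 = 17.6475
Sxy = Σxy − (Σx)(Σy)/n = 35.676 − (-1.194) = 36.87
b = Sxy/Sxx = 36.87/17.6475 = 2.089248
a = ȳ − b·x̄ = -0.06 − 2.089248·4.975 = -10.454008
ŷ(3.4) = a + b·3.4 = -10.454008 + 2.089248·3.4 = -3.350565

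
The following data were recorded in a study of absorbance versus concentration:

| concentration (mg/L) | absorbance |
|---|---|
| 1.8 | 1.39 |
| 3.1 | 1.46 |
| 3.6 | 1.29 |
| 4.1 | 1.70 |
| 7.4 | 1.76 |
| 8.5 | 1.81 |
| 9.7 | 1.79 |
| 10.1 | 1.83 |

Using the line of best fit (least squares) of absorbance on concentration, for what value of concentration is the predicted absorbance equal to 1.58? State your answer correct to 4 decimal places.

5.1830

n = 8, Σx = 48.3, Σy = 13.03, Σxy = 82.897, Σx² = 365.73
Sxx = Σx² − (Σx)²/n = 365.73 − 291.61125 = 74.11875
Sxy = Σxy − (Σx)(Σy)/n = 82.897 − 78.668625 = 4.228375
b = Sxy/Sxx = 4.228375/74.11875 = 0.057049
a = ȳ − b·x̄ = 1.62875 − 0.057049·6.0375 = 1.284319
Set a + b·x = 1.58: x = (1.58 − 1.284319) / 0.057049 = 5.182966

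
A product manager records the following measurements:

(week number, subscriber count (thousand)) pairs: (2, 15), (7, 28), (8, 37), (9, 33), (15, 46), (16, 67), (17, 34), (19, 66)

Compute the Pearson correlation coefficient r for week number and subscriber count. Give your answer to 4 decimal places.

0.8255

n = 8, Σx = 93, Σy = 326, Σxy = 4413, Σx² = 1329, Σy² = 15584
Sxx = Σx² − (Σx)²/n = 1329 − 1081.125 = 247.875
Sxy = Σxy − (Σx)(Σy)/n = 4413 − 3789.75 = 623.25
Syy = Σy² − (Σy)²/n = 15584 − 13284.5 = 2299.5
r = Sxy/√(Sxx·Syy) = 623.25/√(569988.5625) = 623.25/754.975869 = 0.825523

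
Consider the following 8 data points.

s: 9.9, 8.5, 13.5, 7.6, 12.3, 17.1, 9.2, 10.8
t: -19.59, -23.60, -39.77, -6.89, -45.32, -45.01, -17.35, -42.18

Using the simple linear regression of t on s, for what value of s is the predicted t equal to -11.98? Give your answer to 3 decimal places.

6.495

n = 8, Σx = 88.9, Σy = -239.71, Σxy = -2926.071, Σx² = 1055.25
Sxx = Σx² − (Σx)²/n = 1055.25 − 987.90125 = 67.34875
Sxy = Σxy − (Σx)(Σy)/n = -2926.071 − (-2663.777375) = -262.293625
b = Sxy/Sxx = -262.293625/67.34875 = -3.894558
a = ȳ − b·x̄ = -29.96375 − (-3.894558)·11.1125 = 13.314528
Set a + b·x = -11.98: x = (-11.98 − 13.314528) / (-3.894558) = 6.494839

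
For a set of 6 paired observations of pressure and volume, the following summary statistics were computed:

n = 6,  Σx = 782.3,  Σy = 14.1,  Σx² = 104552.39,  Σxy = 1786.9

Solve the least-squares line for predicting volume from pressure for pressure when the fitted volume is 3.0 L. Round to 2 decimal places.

Sxx = Σx² − (Σx)²/n = 104552.39 − 101998.881667 = 2553.508333
Sxy = Σxy − (Σx)(Σy)/n = 1786.9 − 1838.405 = -51.505
b = Sxy/Sxx = -51.505/2553.508333 = -0.020170
a = ȳ − b·x̄ = 2.35 − (-0.020170)·130.383333 = 4.979869
Set a + b·x = 3.0: x = (3.0 − 4.979869) / (-0.020170) = 98.157716

98.16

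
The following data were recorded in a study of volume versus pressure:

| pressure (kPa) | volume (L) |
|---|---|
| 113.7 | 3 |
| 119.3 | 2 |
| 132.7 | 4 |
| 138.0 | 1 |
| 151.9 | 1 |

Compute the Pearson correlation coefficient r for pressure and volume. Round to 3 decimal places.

n = 5, Σx = 655.6, Σy = 11, Σxy = 1400.4, Σx² = 86887.08, Σy² = 31
Sxx = Σx² − (Σx)²/n = 86887.08 − 85962.272 = 924.808
Sxy = Σxy − (Σx)(Σy)/n = 1400.4 − 1442.32 = -41.92
Syy = Σy² − (Σy)²/n = 31 − 24.2 = 6.8
r = Sxy/√(Sxx·Syy) = -41.92/√(6288.6944) = -41.92/79.301289 = -0.528617

-0.529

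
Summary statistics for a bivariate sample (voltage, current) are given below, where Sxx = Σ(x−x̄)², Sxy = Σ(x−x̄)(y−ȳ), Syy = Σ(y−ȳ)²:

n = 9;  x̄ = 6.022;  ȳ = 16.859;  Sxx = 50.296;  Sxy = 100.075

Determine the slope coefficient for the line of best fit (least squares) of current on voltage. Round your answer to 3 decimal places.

1.990

b = Sxy/Sxx = 100.075/50.296 = 1.989721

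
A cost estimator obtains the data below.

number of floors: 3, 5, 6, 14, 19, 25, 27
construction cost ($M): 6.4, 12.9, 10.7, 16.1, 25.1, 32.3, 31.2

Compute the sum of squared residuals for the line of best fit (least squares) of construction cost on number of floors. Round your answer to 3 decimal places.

26.193

n = 7, Σx = 99, Σy = 134.7, Σxy = 2500.1, Σx² = 1981, Σy² = 3227.81
Sxx = Σx² − (Σx)²/n = 1981 − 1400.142857 = 580.857143
Sxy = Σxy − (Σx)(Σy)/n = 2500.1 − 1905.042857 = 595.057143
Syy = Σy² − (Σy)²/n = 3227.81 − 2592.012857 = 635.797143
b = Sxy/Sxx = 595.057143/580.857143 = 1.024447
SSE = Syy − b·Sxy = 635.797143 − 1.024447·595.057143 = 26.192858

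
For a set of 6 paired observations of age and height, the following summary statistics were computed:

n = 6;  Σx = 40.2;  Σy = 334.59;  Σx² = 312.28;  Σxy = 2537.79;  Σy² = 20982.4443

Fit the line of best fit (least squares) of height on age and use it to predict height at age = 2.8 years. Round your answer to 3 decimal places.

Sxx = Σx² − (Σx)²/n = 312.28 − 269.34 = 42.94
Sxy = Σxy − (Σx)(Σy)/n = 2537.79 − 2241.753 = 296.037
b = Sxy/Sxx = 296.037/42.94 = 6.894201
a = ȳ − b·x̄ = 55.765 − 6.894201·6.7 = 9.573852
ŷ(2.8) = a + b·2.8 = 9.573852 + 6.894201·2.8 = 28.877615

28.878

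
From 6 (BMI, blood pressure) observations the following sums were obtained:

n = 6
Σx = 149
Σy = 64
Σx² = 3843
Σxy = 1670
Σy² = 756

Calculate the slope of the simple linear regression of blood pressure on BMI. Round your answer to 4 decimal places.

Sxx = Σx² − (Σx)²/n = 3843 − 3700.166667 = 142.833333
Sxy = Σxy − (Σx)(Σy)/n = 1670 − 1589.333333 = 80.666667
b = Sxy/Sxx = 80.666667/142.833333 = 0.564761

0.5648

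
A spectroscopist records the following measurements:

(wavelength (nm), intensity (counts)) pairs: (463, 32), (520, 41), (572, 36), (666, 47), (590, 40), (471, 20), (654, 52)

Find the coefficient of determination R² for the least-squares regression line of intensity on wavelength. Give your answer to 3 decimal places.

0.729

n = 7, Σx = 3936, Σy = 268, Σxy = 155058, Σx² = 2253166, Σy² = 10914
Sxx = Σx² − (Σx)²/n = 2253166 − 2213156.571429 = 40009.428571
Sxy = Σxy − (Σx)(Σy)/n = 155058 − 150692.571429 = 4365.428571
Syy = Σy² − (Σy)²/n = 10914 − 10260.571429 = 653.428571
R² = Sxy²/(Sxx·Syy) = (4365.428571)²/(40009.428571·653.428571) = 0.728943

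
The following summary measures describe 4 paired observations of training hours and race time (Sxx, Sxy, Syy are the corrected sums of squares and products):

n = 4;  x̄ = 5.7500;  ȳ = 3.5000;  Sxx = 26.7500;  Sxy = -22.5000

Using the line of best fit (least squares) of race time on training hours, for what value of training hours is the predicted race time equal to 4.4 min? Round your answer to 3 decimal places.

4.680

b = Sxy/Sxx = -22.5/26.75 = -0.841121
a = ȳ − b·x̄ = 3.5 − (-0.841121)·5.75 = 8.336449
Set a + b·x = 4.4: x = (4.4 − 8.336449) / (-0.841121) = 4.68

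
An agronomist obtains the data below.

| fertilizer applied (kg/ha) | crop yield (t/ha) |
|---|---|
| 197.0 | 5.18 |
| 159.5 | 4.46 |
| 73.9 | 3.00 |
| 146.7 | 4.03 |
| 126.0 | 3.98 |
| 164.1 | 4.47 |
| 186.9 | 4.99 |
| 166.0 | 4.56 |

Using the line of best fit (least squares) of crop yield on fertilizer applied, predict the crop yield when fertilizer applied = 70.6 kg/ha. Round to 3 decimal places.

n = 8, Σx = 1220.1, Σy = 34.67, Σxy = 5469.329, Σx² = 196523.77
Sxx = Σx² − (Σx)²/n = 196523.77 − 186080.50125 = 10443.26875
Sxy = Σxy − (Σx)(Σy)/n = 5469.329 − 5287.608375 = 181.720625
b = Sxy/Sxx = 181.720625/10443.26875 = 0.017401
a = ȳ − b·x̄ = 4.33375 − 0.017401·152.5125 = 1.679919
ŷ(70.6) = a + b·70.6 = 1.679919 + 0.017401·70.6 = 2.908412

2.908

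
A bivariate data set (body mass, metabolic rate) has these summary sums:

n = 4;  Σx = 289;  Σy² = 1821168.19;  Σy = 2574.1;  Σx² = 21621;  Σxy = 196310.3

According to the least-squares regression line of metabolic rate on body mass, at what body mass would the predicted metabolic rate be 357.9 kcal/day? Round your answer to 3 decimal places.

Sxx = Σx² − (Σx)²/n = 21621 − 20880.25 = 740.75
Sxy = Σxy − (Σx)(Σy)/n = 196310.3 − 185978.725 = 10331.575
b = Sxy/Sxx = 10331.575/740.75 = 13.947452
a = ȳ − b·x̄ = 643.525 − 13.947452·72.25 = -364.178400
Set a + b·x = 357.9: x = (357.9 − (-364.178400)) / 13.947452 = 51.771349

51.771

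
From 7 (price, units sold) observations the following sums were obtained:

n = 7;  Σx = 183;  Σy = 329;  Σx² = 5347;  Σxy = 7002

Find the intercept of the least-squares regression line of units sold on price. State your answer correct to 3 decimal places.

Sxx = Σx² − (Σx)²/n = 5347 − 4784.142857 = 562.857143
Sxy = Σxy − (Σx)(Σy)/n = 7002 − 8601 = -1599
b = Sxy/Sxx = -1599/562.857143 = -2.840863
a = ȳ − b·x̄ = 47 − (-2.840863)·26.142857 = 121.268274

121.268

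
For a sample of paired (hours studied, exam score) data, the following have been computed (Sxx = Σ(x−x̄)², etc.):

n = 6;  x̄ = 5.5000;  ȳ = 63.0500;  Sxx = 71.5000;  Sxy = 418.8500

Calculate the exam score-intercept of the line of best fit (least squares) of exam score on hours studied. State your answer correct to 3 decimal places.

b = Sxy/Sxx = 418.85/71.5 = 5.858042
a = ȳ − b·x̄ = 63.05 − 5.858042·5.5 = 30.830769

30.831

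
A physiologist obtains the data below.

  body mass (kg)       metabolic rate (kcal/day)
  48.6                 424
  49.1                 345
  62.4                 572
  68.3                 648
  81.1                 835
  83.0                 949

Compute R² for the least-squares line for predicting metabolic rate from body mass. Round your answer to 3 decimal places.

n = 6, Σx = 392.5, Σy = 3773, Σxy = 263982.6, Σx² = 26797.63, Σy² = 2643715
Sxx = Σx² − (Σx)²/n = 26797.63 − 25676.041667 = 1121.588333
Sxy = Σxy − (Σx)(Σy)/n = 263982.6 − 246817.083333 = 17165.516667
Syy = Σy² − (Σy)²/n = 2643715 − 2372588.166667 = 271126.833333
R² = Sxy²/(Sxx·Syy) = (17165.516667)²/(1121.588333·271126.833333) = 0.968964

0.969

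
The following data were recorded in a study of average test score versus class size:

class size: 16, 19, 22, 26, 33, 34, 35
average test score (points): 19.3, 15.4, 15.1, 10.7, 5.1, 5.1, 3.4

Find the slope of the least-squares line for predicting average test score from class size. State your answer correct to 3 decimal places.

n = 7, Σx = 185, Σy = 74.1, Σxy = 1672.5, Σx² = 5247
Sxx = Σx² − (Σx)²/n = 5247 − 4889.285714 = 357.714286
Sxy = Σxy − (Σx)(Σy)/n = 1672.5 − 1958.357143 = -285.857143
b = Sxy/Sxx = -285.857143/357.714286 = -0.799121

-0.799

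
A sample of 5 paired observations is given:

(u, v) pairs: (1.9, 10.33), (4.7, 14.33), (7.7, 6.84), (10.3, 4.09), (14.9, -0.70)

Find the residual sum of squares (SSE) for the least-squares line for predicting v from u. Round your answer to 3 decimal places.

24.959

n = 5, Σx = 39.5, Σy = 34.89, Σxy = 171.343, Σx² = 413.09, Σy² = 376.0615
Sxx = Σx² − (Σx)²/n = 413.09 − 312.05 = 101.04
Sxy = Σxy − (Σx)(Σy)/n = 171.343 − 275.631 = -104.288
Syy = Σy² − (Σy)²/n = 376.0615 − 243.46242 = 132.59908
b = Sxy/Sxx = -104.288/101.04 = -1.032146
SSE = Syy − b·Sxy = 132.59908 − (-1.032146)·(-104.288) = 24.958671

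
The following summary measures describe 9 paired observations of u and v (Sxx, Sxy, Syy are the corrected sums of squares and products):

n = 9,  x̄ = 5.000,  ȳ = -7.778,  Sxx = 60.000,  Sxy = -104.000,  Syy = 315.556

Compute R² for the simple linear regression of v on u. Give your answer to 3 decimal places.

0.571

R² = Sxy²/(Sxx·Syy) = (-104)²/(60·315.556) = 0.571267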